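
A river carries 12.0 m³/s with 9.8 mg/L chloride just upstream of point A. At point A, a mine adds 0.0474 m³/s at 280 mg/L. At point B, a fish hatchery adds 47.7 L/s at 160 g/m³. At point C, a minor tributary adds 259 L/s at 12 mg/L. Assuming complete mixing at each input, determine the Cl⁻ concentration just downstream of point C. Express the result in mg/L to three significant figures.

After input A: C = (12·9.8 + 0.0474·280) / 12.05 = 10.86 mg/L.
47.7 L/s = 0.0477 m³/s.
After input B: C = (12.05·10.86 + 0.0477·160) / 12.1 = 11.45 mg/L.
259 L/s = 0.259 m³/s.
After input C: C = (12.1·11.45 + 0.259·12) / 12.35 = 11.46 mg/L.

11.5 mg/L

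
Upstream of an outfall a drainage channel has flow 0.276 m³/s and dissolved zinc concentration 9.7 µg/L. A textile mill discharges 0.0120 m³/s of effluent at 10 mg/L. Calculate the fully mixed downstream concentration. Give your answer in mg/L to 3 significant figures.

9.7 µg/L = 0.0097 mg/L.
Flow-weighted mixing gives C = (0.012·10 + 0.276·0.0097) / (0.012 + 0.276) = 0.1227/0.288 = 0.426 mg/L.

0.426 mg/L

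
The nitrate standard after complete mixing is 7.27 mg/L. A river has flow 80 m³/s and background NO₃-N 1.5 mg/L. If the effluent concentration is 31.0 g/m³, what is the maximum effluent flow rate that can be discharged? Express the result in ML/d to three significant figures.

1680 ML/d

Mass balance at complete mixing: C_std·(Q_w + Q_r) = Q_w·C_e + Q_r·C_b.
Rearranging, Q_w = Q_r·(C_std − C_b)/(C_e − C_std) = 80·(7.27 − 1.5) / (31 − 7.27) = 19.45 m³/s.
= 1681 ML/d.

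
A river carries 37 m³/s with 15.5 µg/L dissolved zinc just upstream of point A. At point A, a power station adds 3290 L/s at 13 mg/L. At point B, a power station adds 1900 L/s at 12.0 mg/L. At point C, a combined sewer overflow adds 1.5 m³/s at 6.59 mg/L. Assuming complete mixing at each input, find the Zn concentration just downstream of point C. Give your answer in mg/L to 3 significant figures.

15.5 µg/L = 0.0155 mg/L.
3290 L/s = 3.29 m³/s.
After input A: C = (37·0.0155 + 3.29·13) / 40.29 = 1.076 mg/L.
1900 L/s = 1.9 m³/s.
After input B: C = (40.29·1.076 + 1.9·12) / 42.19 = 1.568 mg/L.
After input C: C = (42.19·1.568 + 1.5·6.59) / 43.69 = 1.74 mg/L.

1.74 mg/L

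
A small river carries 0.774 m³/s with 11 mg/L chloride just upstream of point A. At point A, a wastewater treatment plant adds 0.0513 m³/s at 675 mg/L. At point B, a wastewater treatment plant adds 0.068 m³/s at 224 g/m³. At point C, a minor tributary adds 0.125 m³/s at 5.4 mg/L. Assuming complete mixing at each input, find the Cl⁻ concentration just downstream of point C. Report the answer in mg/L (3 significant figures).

After input A: C = (0.774·11 + 0.0513·675) / 0.8253 = 52.27 mg/L.
After input B: C = (0.8253·52.27 + 0.068·224) / 0.8933 = 65.35 mg/L.
After input C: C = (0.8933·65.35 + 0.125·5.4) / 1.018 = 57.99 mg/L.

58.0 mg/L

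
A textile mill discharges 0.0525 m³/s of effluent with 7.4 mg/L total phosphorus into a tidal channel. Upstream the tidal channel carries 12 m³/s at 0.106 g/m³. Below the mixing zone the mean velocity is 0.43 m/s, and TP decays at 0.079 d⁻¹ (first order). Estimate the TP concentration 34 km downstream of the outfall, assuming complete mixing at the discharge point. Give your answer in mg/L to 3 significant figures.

0.128 mg/L

After complete mixing, C₀ = (0.0525·7.4 + 12·0.106) / 12.05 = 0.1378 mg/L.
Travel time t = 3.4e+04 m / 0.43 m/s = 7.907e+04 s = 0.9152 d.
C = 0.1378·exp(−0.079·0.9152) = 0.1378·0.9303 = 0.1282 mg/L.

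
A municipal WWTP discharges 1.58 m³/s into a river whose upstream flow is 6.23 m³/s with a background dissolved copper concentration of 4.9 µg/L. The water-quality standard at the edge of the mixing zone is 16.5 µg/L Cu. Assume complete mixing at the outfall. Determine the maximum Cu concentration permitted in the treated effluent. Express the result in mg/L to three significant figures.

0.0622 mg/L

4.9 µg/L = 0.0049 mg/L.
16.5 µg/L = 0.0165 mg/L.
Mass balance: 0.0165·7.81 = 1.58·Cₑ + 6.23·0.0049.
Cₑ = (0.1289 − 0.03053) / 1.58 = 0.06224 mg/L.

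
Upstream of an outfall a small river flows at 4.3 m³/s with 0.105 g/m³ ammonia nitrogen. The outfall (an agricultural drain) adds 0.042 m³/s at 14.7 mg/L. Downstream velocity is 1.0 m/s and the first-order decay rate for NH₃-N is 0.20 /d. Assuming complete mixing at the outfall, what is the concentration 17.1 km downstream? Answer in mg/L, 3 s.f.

0.237 mg/L

After complete mixing, C₀ = (0.042·14.7 + 4.3·0.105) / 4.342 = 0.2462 mg/L.
Travel time t = 1.71e+04 m / 1.0 m/s = 1.71e+04 s = 0.1979 d.
C = 0.2462·exp(−0.20·0.1979) = 0.2462·0.9612 = 0.2366 mg/L.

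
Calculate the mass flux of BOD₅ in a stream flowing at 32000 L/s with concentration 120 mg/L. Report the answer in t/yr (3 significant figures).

121000 t/yr

32000 L/s = 32 m³/s.
Mass flux = Q·C = 32 m³/s × 120 g/m³ = 3840 g/s.
= 3840 g/s × 31.56 = 1.212e+05 t/yr.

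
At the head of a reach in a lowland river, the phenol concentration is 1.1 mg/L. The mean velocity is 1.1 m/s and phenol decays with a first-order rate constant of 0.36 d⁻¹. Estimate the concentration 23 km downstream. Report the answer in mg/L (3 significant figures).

1.01 mg/L

Travel time t = 23 km / 1.1 m/s = 2.3e+04/1.1 = 2.091e+04 s = 0.242 d.
First-order decay: C = 1.1·exp(−0.36·0.242) = 1.1·0.9166 = 1.008 mg/L.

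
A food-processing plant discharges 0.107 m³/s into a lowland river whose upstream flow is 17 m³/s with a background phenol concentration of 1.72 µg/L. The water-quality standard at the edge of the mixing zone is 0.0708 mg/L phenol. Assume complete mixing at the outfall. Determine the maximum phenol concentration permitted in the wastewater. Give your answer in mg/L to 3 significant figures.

1.72 µg/L = 0.00172 mg/L.
Mass balance: 0.0708·17.11 = 0.107·Cₑ + 17·0.00172.
Cₑ = (1.211 − 0.02924) / 0.107 = 11.05 mg/L.

11.0 mg/L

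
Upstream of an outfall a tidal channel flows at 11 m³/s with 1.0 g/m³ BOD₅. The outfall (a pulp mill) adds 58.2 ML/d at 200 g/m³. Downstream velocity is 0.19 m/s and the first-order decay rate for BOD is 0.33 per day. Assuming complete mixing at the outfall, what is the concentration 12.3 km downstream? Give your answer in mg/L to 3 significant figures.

9.75 mg/L

58.2 ML/d = 0.6736 m³/s.
After complete mixing, C₀ = (0.6736·200 + 11·1) / 11.67 = 12.48 mg/L.
Travel time t = 1.23e+04 m / 0.19 m/s = 6.474e+04 s = 0.7493 d.
C = 12.48·exp(−0.33·0.7493) = 12.48·0.7809 = 9.748 mg/L.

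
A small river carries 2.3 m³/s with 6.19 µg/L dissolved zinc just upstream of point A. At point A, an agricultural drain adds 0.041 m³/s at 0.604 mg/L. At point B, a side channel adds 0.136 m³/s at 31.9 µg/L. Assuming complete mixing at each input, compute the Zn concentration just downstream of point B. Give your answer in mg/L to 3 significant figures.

0.0175 mg/L

6.19 µg/L = 0.00619 mg/L.
After input A: C = (2.3·0.00619 + 0.041·0.604) / 2.341 = 0.01666 mg/L.
31.9 µg/L = 0.0319 mg/L.
After input B: C = (2.341·0.01666 + 0.136·0.0319) / 2.477 = 0.0175 mg/L.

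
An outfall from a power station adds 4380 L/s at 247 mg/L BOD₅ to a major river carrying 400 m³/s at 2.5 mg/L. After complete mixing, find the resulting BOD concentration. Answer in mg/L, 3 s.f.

5.15 mg/L

4380 L/s = 4.38 m³/s.
Flow-weighted mixing gives C = (4.38·247 + 400·2.5) / (4.38 + 400) = 2082/404.4 = 5.148 mg/L.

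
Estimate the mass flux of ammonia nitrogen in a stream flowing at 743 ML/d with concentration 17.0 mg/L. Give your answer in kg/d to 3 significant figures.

743 ML/d = 8.6 m³/s.
Mass flux = Q·C = 8.6 m³/s × 17 g/m³ = 146.2 g/s.
= 146.2 g/s × 86.4 = 1.263e+04 kg/d.

12600 kg/d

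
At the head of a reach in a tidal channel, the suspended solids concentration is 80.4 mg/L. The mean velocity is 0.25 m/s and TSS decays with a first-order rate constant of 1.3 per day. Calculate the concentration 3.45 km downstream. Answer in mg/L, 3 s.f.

65.3 mg/L

Travel time t = 3.45 km / 0.25 m/s = 3450/0.25 = 1.38e+04 s = 0.1597 d.
First-order decay: C = 80.4·exp(−1.3·0.1597) = 80.4·0.8125 = 65.33 mg/L.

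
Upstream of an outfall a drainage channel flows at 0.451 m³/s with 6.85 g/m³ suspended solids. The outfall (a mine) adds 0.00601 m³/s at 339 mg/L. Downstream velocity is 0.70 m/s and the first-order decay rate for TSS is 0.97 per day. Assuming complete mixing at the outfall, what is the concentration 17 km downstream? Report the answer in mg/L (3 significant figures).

After complete mixing, C₀ = (0.00601·339 + 0.451·6.85) / 0.457 = 11.22 mg/L.
Travel time t = 1.7e+04 m / 0.70 m/s = 2.429e+04 s = 0.2811 d.
C = 11.22·exp(−0.97·0.2811) = 11.22·0.7614 = 8.541 mg/L.

8.54 mg/L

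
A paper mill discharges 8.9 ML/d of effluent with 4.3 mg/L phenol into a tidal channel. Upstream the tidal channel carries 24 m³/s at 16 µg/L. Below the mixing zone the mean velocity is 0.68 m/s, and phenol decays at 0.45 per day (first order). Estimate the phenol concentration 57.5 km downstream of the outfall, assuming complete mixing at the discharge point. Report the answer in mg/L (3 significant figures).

8.9 ML/d = 0.103 m³/s.
16 µg/L = 0.016 mg/L.
After complete mixing, C₀ = (0.103·4.3 + 24·0.016) / 24.1 = 0.03431 mg/L.
Travel time t = 5.75e+04 m / 0.68 m/s = 8.456e+04 s = 0.9787 d.
C = 0.03431·exp(−0.45·0.9787) = 0.03431·0.6438 = 0.02209 mg/L.

0.0221 mg/L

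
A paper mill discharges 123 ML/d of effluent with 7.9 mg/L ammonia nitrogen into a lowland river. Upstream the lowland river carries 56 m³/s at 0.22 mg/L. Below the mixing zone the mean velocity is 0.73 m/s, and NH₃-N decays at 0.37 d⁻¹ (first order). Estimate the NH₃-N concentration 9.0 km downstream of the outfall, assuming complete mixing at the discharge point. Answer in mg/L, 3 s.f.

0.389 mg/L

123 ML/d = 1.424 m³/s.
After complete mixing, C₀ = (1.424·7.9 + 56·0.22) / 57.42 = 0.4104 mg/L.
Travel time t = 9000 m / 0.73 m/s = 1.233e+04 s = 0.1427 d.
C = 0.4104·exp(−0.37·0.1427) = 0.4104·0.9486 = 0.3893 mg/L.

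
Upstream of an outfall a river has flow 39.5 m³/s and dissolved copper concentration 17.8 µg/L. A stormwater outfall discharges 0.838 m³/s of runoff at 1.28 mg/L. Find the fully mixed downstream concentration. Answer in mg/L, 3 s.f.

0.0440 mg/L

17.8 µg/L = 0.0178 mg/L.
Flow-weighted mixing gives C = (0.838·1.28 + 39.5·0.0178) / (0.838 + 39.5) = 1.776/40.34 = 0.04402 mg/L.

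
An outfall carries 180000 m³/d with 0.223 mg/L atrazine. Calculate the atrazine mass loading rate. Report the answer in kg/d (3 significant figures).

40.1 kg/d

180000 m³/d = 2.083 m³/s.
Mass flux = Q·C = 2.083 m³/s × 0.223 g/m³ = 0.4646 g/s.
= 0.4646 g/s × 86.4 = 40.14 kg/d.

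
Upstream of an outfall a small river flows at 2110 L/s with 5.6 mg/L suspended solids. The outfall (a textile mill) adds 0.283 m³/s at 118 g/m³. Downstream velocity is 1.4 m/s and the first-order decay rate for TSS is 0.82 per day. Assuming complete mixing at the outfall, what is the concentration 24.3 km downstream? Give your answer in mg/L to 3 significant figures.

2110 L/s = 2.11 m³/s.
After complete mixing, C₀ = (0.283·118 + 2.11·5.6) / 2.393 = 18.89 mg/L.
Travel time t = 2.43e+04 m / 1.4 m/s = 1.736e+04 s = 0.2009 d.
C = 18.89·exp(−0.82·0.2009) = 18.89·0.8481 = 16.02 mg/L.

16.0 mg/L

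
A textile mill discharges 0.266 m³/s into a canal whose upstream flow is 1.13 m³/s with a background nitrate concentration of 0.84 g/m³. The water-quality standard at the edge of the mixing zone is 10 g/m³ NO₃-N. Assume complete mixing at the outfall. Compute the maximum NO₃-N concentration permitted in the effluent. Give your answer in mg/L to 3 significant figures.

Mass balance: 10·1.396 = 0.266·Cₑ + 1.13·0.84.
Cₑ = (13.96 − 0.9492) / 0.266 = 48.91 mg/L.

48.9 mg/L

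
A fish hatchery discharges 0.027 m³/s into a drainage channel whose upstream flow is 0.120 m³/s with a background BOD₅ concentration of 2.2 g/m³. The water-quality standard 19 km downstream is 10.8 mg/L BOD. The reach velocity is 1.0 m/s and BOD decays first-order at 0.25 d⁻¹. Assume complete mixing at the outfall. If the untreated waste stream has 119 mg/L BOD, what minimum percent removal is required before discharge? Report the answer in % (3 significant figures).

Travel time to the compliance point: t = 1.9e+04/1.0 = 1.9e+04 s = 0.2199 d; decay factor exp(−0.25·0.2199) = 0.9465.
So the concentration just after mixing may be at most 10.8/0.9465 = 11.41 mg/L.
Mass balance: 11.41·0.147 = 0.027·Cₑ + 0.12·2.2.
Cₑ = (1.677 − 0.264) / 0.027 = 52.35 mg/L.
Required removal = 1 − 52.35/119 = 56.01 %.

56.0 %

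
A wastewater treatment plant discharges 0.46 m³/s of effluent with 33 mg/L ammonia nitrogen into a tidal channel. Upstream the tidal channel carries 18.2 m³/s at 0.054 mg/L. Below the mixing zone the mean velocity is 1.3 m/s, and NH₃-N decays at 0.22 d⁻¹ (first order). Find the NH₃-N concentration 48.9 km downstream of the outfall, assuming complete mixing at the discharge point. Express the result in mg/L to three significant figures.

After complete mixing, C₀ = (0.46·33 + 18.2·0.054) / 18.66 = 0.8662 mg/L.
Travel time t = 4.89e+04 m / 1.3 m/s = 3.762e+04 s = 0.4354 d.
C = 0.8662·exp(−0.22·0.4354) = 0.8662·0.9087 = 0.7871 mg/L.

0.787 mg/L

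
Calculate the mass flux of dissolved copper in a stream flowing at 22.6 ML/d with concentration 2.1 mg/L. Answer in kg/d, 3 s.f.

22.6 ML/d = 0.2616 m³/s.
Mass flux = Q·C = 0.2616 m³/s × 2.1 g/m³ = 0.5493 g/s.
= 0.5493 g/s × 86.4 = 47.46 kg/d.

47.5 kg/d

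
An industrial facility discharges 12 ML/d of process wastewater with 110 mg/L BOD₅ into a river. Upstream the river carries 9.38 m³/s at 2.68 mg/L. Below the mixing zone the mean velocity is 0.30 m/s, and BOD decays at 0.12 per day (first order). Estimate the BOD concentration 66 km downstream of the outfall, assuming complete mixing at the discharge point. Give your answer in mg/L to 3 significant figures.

3.13 mg/L

12 ML/d = 0.1389 m³/s.
After complete mixing, C₀ = (0.1389·110 + 9.38·2.68) / 9.519 = 4.246 mg/L.
Travel time t = 6.6e+04 m / 0.30 m/s = 2.2e+05 s = 2.546 d.
C = 4.246·exp(−0.12·2.546) = 4.246·0.7367 = 3.128 mg/L.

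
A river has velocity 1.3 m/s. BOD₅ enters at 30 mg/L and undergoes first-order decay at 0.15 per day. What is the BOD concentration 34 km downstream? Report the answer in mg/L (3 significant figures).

Travel time t = 34 km / 1.3 m/s = 3.4e+04/1.3 = 2.615e+04 s = 0.3027 d.
First-order decay: C = 30·exp(−0.15·0.3027) = 30·0.9556 = 28.67 mg/L.

28.7 mg/L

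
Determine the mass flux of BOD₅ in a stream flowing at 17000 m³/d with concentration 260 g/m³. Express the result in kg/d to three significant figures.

17000 m³/d = 0.1968 m³/s.
Mass flux = Q·C = 0.1968 m³/s × 260 g/m³ = 51.16 g/s.
= 51.16 g/s × 86.4 = 4420 kg/d.

4420 kg/d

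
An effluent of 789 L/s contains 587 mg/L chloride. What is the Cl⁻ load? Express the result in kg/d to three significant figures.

789 L/s = 0.789 m³/s.
Mass flux = Q·C = 0.789 m³/s × 587 g/m³ = 463.1 g/s.
= 463.1 g/s × 86.4 = 4.002e+04 kg/d.

40000 kg/d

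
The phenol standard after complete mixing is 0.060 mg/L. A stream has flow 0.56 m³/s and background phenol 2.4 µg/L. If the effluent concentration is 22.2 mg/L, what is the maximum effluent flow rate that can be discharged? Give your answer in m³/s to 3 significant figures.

0.00146 m³/s

2.4 µg/L = 0.0024 mg/L.
Mass balance at complete mixing: C_std·(Q_w + Q_r) = Q_w·C_e + Q_r·C_b.
Rearranging, Q_w = Q_r·(C_std − C_b)/(C_e − C_std) = 0.56·(0.06 − 0.0024) / (22.2 − 0.06) = 0.001457 m³/s.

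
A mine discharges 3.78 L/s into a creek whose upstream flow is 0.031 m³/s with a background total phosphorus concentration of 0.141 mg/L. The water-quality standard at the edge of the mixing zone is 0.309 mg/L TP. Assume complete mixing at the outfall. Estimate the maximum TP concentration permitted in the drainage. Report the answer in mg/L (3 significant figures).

1.69 mg/L

3.78 L/s = 0.00378 m³/s.
Mass balance: 0.309·0.03478 = 0.00378·Cₑ + 0.031·0.141.
Cₑ = (0.01075 − 0.004371) / 0.00378 = 1.687 mg/L.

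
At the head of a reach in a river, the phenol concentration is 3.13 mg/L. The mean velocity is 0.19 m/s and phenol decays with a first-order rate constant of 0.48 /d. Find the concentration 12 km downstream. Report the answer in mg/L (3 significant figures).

Travel time t = 12 km / 0.19 m/s = 1.2e+04/0.19 = 6.316e+04 s = 0.731 d.
First-order decay: C = 3.13·exp(−0.48·0.731) = 3.13·0.7041 = 2.204 mg/L.

2.20 mg/L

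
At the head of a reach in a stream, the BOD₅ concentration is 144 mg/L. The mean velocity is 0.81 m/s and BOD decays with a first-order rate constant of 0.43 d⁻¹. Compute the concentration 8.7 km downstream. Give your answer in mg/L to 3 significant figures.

Travel time t = 8.7 km / 0.81 m/s = 8700/0.81 = 1.074e+04 s = 0.1243 d.
First-order decay: C = 144·exp(−0.43·0.1243) = 144·0.9479 = 136.5 mg/L.

137 mg/L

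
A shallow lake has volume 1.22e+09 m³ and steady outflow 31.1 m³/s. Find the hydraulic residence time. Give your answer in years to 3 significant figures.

1.24 yr

Q = 31.1 m³/s × 3.156e+07 s/yr = 9.814e+08 m³/yr.
Hydraulic residence time τ = V/Q = 1.22e+09/9.814e+08 = 1.243 yr.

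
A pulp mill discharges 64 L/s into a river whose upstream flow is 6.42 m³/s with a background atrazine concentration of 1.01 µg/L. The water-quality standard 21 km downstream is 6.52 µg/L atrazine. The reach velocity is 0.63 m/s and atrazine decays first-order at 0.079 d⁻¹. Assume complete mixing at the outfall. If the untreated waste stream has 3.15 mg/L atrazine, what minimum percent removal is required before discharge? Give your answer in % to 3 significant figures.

81.6 %

64 L/s = 0.064 m³/s.
1.01 µg/L = 0.00101 mg/L.
6.52 µg/L = 0.00652 mg/L.
Travel time to the compliance point: t = 2.1e+04/0.63 = 3.333e+04 s = 0.3858 d; decay factor exp(−0.079·0.3858) = 0.97.
So the concentration just after mixing may be at most 0.00652/0.97 = 0.006722 mg/L.
Mass balance: 0.006722·6.484 = 0.064·Cₑ + 6.42·0.00101.
Cₑ = (0.04358 − 0.006484) / 0.064 = 0.5797 mg/L.
Required removal = 1 − 0.5797/3.15 = 81.6 %.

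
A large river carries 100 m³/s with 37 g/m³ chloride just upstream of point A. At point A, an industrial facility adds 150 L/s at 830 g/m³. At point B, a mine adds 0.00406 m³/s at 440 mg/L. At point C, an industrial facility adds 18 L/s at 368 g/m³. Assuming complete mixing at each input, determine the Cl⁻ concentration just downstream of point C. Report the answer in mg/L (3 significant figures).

150 L/s = 0.15 m³/s.
After input A: C = (100·37 + 0.15·830) / 100.2 = 38.19 mg/L.
After input B: C = (100.2·38.19 + 0.00406·440) / 100.2 = 38.2 mg/L.
18 L/s = 0.018 m³/s.
After input C: C = (100.2·38.2 + 0.018·368) / 100.2 = 38.26 mg/L.

38.3 mg/L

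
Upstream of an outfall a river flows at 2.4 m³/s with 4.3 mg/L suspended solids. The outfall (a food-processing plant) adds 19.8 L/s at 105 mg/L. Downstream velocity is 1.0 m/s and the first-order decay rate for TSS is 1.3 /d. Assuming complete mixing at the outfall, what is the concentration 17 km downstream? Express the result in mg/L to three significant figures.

3.97 mg/L

19.8 L/s = 0.0198 m³/s.
After complete mixing, C₀ = (0.0198·105 + 2.4·4.3) / 2.42 = 5.124 mg/L.
Travel time t = 1.7e+04 m / 1.0 m/s = 1.7e+04 s = 0.1968 d.
C = 5.124·exp(−1.3·0.1968) = 5.124·0.7743 = 3.968 mg/L.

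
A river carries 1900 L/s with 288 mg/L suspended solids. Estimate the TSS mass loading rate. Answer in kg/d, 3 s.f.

1900 L/s = 1.9 m³/s.
Mass flux = Q·C = 1.9 m³/s × 288 g/m³ = 547.2 g/s.
= 547.2 g/s × 86.4 = 4.728e+04 kg/d.

47300 kg/d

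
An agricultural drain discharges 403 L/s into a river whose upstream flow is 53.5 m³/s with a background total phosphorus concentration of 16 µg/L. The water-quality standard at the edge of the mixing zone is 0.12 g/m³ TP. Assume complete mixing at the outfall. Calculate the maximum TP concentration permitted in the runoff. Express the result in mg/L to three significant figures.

403 L/s = 0.403 m³/s.
16 µg/L = 0.016 mg/L.
Mass balance: 0.12·53.9 = 0.403·Cₑ + 53.5·0.016.
Cₑ = (6.468 − 0.856) / 0.403 = 13.93 mg/L.

13.9 mg/L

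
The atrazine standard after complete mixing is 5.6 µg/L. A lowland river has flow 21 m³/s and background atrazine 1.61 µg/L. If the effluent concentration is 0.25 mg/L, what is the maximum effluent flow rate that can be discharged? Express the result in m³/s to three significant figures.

0.343 m³/s

1.61 µg/L = 0.00161 mg/L.
5.6 µg/L = 0.0056 mg/L.
Mass balance at complete mixing: C_std·(Q_w + Q_r) = Q_w·C_e + Q_r·C_b.
Rearranging, Q_w = Q_r·(C_std − C_b)/(C_e − C_std) = 21·(0.0056 − 0.00161) / (0.25 − 0.0056) = 0.3428 m³/s.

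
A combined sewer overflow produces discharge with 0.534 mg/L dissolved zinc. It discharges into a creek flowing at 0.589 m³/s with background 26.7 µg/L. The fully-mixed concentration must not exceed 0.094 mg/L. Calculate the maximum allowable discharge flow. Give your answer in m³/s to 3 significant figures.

26.7 µg/L = 0.0267 mg/L.
Mass balance at complete mixing: C_std·(Q_w + Q_r) = Q_w·C_e + Q_r·C_b.
Rearranging, Q_w = Q_r·(C_std − C_b)/(C_e − C_std) = 0.589·(0.094 − 0.0267) / (0.534 − 0.094) = 0.09009 m³/s.

0.0901 m³/s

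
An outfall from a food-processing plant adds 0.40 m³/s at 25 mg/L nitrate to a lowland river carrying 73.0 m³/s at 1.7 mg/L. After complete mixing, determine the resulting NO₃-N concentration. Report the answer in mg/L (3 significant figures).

1.83 mg/L

Flow-weighted mixing gives C = (0.4·25 + 73·1.7) / (0.4 + 73) = 134.1/73.4 = 1.827 mg/L.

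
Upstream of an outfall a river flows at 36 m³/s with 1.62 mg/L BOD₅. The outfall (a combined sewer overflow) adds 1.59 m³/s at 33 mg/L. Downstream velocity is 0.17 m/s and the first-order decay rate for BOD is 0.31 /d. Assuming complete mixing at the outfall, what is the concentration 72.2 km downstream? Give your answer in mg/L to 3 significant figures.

0.642 mg/L

After complete mixing, C₀ = (1.59·33 + 36·1.62) / 37.59 = 2.947 mg/L.
Travel time t = 7.22e+04 m / 0.17 m/s = 4.247e+05 s = 4.916 d.
C = 2.947·exp(−0.31·4.916) = 2.947·0.2179 = 0.6422 mg/L.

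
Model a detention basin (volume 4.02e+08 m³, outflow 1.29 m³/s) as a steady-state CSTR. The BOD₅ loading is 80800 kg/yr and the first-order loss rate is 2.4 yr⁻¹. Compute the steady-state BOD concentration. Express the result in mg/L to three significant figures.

0.0804 mg/L

Outflow Q = 1.29 m³/s × 3.156e+07 s/yr = 4.071e+07 m³/yr.
Steady-state CSTR mass balance: W = Q·C + k·V·C, so C = W/(Q + kV).
Q + kV = 4.071e+07 + 2.4·4.02e+08 = 1.006e+09 m³/yr.
C = 80800/1.006e+09 = 8.036e-05 kg/m³ = 0.08036 mg/L.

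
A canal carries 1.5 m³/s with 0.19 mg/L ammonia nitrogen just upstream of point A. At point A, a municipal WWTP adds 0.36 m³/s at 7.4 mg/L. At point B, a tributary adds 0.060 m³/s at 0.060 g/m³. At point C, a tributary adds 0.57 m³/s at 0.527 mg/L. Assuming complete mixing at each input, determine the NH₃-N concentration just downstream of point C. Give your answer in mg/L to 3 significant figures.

After input A: C = (1.5·0.19 + 0.36·7.4) / 1.86 = 1.585 mg/L.
After input B: C = (1.86·1.585 + 0.06·0.06) / 1.92 = 1.538 mg/L.
After input C: C = (1.92·1.538 + 0.57·0.527) / 2.49 = 1.306 mg/L.

1.31 mg/L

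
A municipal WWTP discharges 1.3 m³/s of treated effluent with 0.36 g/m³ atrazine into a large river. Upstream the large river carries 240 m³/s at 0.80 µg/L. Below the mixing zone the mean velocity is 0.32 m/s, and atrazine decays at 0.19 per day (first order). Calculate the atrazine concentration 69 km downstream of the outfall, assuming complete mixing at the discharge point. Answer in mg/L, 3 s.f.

0.00170 mg/L

0.80 µg/L = 0.0008 mg/L.
After complete mixing, C₀ = (1.3·0.36 + 240·0.0008) / 241.3 = 0.002735 mg/L.
Travel time t = 6.9e+04 m / 0.32 m/s = 2.156e+05 s = 2.496 d.
C = 0.002735·exp(−0.19·2.496) = 0.002735·0.6224 = 0.001702 mg/L.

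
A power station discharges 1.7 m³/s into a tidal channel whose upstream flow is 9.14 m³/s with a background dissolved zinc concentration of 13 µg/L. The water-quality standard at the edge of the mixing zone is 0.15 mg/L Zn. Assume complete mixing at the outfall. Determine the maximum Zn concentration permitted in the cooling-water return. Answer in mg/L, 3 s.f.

0.887 mg/L

13 µg/L = 0.013 mg/L.
Mass balance: 0.15·10.84 = 1.7·Cₑ + 9.14·0.013.
Cₑ = (1.626 − 0.1188) / 1.7 = 0.8866 mg/L.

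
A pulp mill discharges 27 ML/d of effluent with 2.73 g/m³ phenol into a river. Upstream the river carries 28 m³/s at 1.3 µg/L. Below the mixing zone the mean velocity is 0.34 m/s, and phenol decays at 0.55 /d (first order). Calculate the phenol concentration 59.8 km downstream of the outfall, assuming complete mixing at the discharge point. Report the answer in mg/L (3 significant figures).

0.0103 mg/L

27 ML/d = 0.3125 m³/s.
1.3 µg/L = 0.0013 mg/L.
After complete mixing, C₀ = (0.3125·2.73 + 28·0.0013) / 28.31 = 0.03142 mg/L.
Travel time t = 5.98e+04 m / 0.34 m/s = 1.759e+05 s = 2.036 d.
C = 0.03142·exp(−0.55·2.036) = 0.03142·0.3264 = 0.01025 mg/L.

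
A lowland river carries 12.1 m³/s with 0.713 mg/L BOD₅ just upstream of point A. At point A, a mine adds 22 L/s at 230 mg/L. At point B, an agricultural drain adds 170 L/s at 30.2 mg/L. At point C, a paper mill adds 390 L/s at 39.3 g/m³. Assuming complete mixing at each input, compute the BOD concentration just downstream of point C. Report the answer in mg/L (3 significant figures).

22 L/s = 0.022 m³/s.
After input A: C = (12.1·0.713 + 0.022·230) / 12.12 = 1.129 mg/L.
170 L/s = 0.17 m³/s.
After input B: C = (12.12·1.129 + 0.17·30.2) / 12.29 = 1.531 mg/L.
390 L/s = 0.39 m³/s.
After input C: C = (12.29·1.531 + 0.39·39.3) / 12.68 = 2.693 mg/L.

2.69 mg/L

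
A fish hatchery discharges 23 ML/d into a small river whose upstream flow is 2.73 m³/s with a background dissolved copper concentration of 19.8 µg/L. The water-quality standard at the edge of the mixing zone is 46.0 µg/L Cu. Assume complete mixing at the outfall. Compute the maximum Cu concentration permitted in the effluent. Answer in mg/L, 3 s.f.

0.315 mg/L

23 ML/d = 0.2662 m³/s.
19.8 µg/L = 0.0198 mg/L.
46.0 µg/L = 0.046 mg/L.
Mass balance: 0.046·2.996 = 0.2662·Cₑ + 2.73·0.0198.
Cₑ = (0.1378 − 0.05405) / 0.2662 = 0.3147 mg/L.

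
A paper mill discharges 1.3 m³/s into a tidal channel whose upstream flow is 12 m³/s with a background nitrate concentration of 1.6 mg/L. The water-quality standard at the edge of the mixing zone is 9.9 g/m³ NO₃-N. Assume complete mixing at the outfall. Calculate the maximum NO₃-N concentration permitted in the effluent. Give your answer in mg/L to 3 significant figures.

Mass balance: 9.9·13.3 = 1.3·Cₑ + 12·1.6.
Cₑ = (131.7 − 19.2) / 1.3 = 86.52 mg/L.

86.5 mg/L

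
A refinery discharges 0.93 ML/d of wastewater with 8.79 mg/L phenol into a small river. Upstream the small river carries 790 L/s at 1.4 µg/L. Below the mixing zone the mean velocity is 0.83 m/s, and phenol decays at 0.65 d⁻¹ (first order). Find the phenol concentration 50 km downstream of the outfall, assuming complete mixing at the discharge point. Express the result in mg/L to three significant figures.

0.93 ML/d = 0.01076 m³/s.
790 L/s = 0.79 m³/s.
1.4 µg/L = 0.0014 mg/L.
After complete mixing, C₀ = (0.01076·8.79 + 0.79·0.0014) / 0.8008 = 0.1195 mg/L.
Travel time t = 5e+04 m / 0.83 m/s = 6.024e+04 s = 0.6972 d.
C = 0.1195·exp(−0.65·0.6972) = 0.1195·0.6356 = 0.07598 mg/L.

0.0760 mg/L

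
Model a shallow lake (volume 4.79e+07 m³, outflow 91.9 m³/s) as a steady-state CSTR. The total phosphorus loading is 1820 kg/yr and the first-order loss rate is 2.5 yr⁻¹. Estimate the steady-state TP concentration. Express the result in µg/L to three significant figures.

0.603 µg/L

Outflow Q = 91.9 m³/s × 3.156e+07 s/yr = 2.9e+09 m³/yr.
Steady-state CSTR mass balance: W = Q·C + k·V·C, so C = W/(Q + kV).
Q + kV = 2.9e+09 + 2.5·4.79e+07 = 3.02e+09 m³/yr.
C = 1820/3.02e+09 = 6.027e-07 kg/m³ = 0.0006027 mg/L = 0.6027 µg/L.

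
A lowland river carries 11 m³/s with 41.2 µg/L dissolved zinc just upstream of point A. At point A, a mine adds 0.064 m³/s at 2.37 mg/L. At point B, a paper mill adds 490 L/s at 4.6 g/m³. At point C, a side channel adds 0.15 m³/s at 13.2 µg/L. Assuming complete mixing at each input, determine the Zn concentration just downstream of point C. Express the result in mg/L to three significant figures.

41.2 µg/L = 0.0412 mg/L.
After input A: C = (11·0.0412 + 0.064·2.37) / 11.06 = 0.05467 mg/L.
490 L/s = 0.49 m³/s.
After input B: C = (11.06·0.05467 + 0.49·4.6) / 11.55 = 0.2474 mg/L.
13.2 µg/L = 0.0132 mg/L.
After input C: C = (11.55·0.2474 + 0.15·0.0132) / 11.7 = 0.2444 mg/L.

0.244 mg/L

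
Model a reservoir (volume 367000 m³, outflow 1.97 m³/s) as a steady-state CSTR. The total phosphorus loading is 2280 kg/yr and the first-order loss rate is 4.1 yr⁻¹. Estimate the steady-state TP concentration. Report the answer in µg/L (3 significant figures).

Outflow Q = 1.97 m³/s × 3.156e+07 s/yr = 6.217e+07 m³/yr.
Steady-state CSTR mass balance: W = Q·C + k·V·C, so C = W/(Q + kV).
Q + kV = 6.217e+07 + 4.1·367000 = 6.367e+07 m³/yr.
C = 2280/6.367e+07 = 3.581e-05 kg/m³ = 0.03581 mg/L = 35.81 µg/L.

35.8 µg/L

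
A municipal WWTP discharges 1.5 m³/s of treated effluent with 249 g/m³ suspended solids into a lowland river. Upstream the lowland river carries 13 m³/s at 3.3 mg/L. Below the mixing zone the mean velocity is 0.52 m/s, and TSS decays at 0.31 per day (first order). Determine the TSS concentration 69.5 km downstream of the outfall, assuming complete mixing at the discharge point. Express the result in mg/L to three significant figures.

17.8 mg/L

After complete mixing, C₀ = (1.5·249 + 13·3.3) / 14.5 = 28.72 mg/L.
Travel time t = 6.95e+04 m / 0.52 m/s = 1.337e+05 s = 1.547 d.
C = 28.72·exp(−0.31·1.547) = 28.72·0.6191 = 17.78 mg/L.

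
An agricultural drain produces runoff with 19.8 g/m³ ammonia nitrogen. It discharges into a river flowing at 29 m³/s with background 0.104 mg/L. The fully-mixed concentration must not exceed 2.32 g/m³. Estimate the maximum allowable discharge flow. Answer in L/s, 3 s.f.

3680 L/s

Mass balance at complete mixing: C_std·(Q_w + Q_r) = Q_w·C_e + Q_r·C_b.
Rearranging, Q_w = Q_r·(C_std − C_b)/(C_e − C_std) = 29·(2.32 − 0.104) / (19.8 − 2.32) = 3.676 m³/s.
= 3676 L/s.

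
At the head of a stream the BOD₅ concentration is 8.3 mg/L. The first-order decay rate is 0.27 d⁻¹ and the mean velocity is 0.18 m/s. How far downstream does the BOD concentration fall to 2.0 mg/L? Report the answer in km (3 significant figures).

From C = C₀·e^(−kt), t = ln(C₀/C)/k = ln(8.3/2.0)/0.27 = 1.423/0.27 = 5.271 d.
Distance = v·t = 0.18 m/s × 4.554e+05 s = 8.197e+04 m = 81.97 km.

82.0 km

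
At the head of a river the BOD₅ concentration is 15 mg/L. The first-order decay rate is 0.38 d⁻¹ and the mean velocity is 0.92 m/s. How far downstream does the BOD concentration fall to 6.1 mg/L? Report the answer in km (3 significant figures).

From C = C₀·e^(−kt), t = ln(C₀/C)/k = ln(15/6.1)/0.38 = 0.8998/0.38 = 2.368 d.
Distance = v·t = 0.92 m/s × 2.046e+05 s = 1.882e+05 m = 188.2 km.

188 km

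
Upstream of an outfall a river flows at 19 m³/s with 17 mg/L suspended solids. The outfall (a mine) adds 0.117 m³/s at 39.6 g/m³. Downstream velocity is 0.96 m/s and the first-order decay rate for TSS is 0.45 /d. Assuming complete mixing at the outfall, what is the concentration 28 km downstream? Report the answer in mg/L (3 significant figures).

14.7 mg/L

After complete mixing, C₀ = (0.117·39.6 + 19·17) / 19.12 = 17.14 mg/L.
Travel time t = 2.8e+04 m / 0.96 m/s = 2.917e+04 s = 0.3376 d.
C = 17.14·exp(−0.45·0.3376) = 17.14·0.8591 = 14.72 mg/L.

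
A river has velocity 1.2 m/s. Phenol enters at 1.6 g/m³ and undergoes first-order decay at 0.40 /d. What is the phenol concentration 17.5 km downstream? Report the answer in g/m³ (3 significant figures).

Travel time t = 17.5 km / 1.2 m/s = 1.75e+04/1.2 = 1.458e+04 s = 0.1688 d.
First-order decay: C = 1.6·exp(−0.40·0.1688) = 1.6·0.9347 = 1.496 g/m³.

1.50 g/m³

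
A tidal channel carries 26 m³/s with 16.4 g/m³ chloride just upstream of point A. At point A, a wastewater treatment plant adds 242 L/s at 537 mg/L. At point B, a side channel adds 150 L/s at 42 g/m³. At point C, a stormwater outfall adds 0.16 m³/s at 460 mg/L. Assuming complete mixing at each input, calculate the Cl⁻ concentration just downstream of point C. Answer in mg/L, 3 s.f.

242 L/s = 0.242 m³/s.
After input A: C = (26·16.4 + 0.242·537) / 26.24 = 21.2 mg/L.
150 L/s = 0.15 m³/s.
After input B: C = (26.24·21.2 + 0.15·42) / 26.39 = 21.32 mg/L.
After input C: C = (26.39·21.32 + 0.16·460) / 26.55 = 23.96 mg/L.

24.0 mg/L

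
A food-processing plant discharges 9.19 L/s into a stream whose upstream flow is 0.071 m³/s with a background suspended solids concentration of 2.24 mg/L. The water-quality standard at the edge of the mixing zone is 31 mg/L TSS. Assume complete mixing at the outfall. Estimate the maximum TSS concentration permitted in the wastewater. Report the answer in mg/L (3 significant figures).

253 mg/L

9.19 L/s = 0.00919 m³/s.
Mass balance: 31·0.08019 = 0.00919·Cₑ + 0.071·2.24.
Cₑ = (2.486 − 0.159) / 0.00919 = 253.2 mg/L.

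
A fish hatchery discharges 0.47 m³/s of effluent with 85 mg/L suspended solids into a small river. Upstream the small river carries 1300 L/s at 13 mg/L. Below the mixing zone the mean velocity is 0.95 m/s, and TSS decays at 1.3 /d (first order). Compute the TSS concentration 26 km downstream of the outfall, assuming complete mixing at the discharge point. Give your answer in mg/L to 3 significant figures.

1300 L/s = 1.3 m³/s.
After complete mixing, C₀ = (0.47·85 + 1.3·13) / 1.77 = 32.12 mg/L.
Travel time t = 2.6e+04 m / 0.95 m/s = 2.737e+04 s = 0.3168 d.
C = 32.12·exp(−1.3·0.3168) = 32.12·0.6625 = 21.28 mg/L.

21.3 mg/L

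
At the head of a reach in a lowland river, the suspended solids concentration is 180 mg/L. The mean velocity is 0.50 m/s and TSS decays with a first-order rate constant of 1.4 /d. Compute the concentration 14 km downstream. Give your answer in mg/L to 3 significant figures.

114 mg/L

Travel time t = 14 km / 0.50 m/s = 1.4e+04/0.50 = 2.8e+04 s = 0.3241 d.
First-order decay: C = 180·exp(−1.4·0.3241) = 180·0.6353 = 114.3 mg/L.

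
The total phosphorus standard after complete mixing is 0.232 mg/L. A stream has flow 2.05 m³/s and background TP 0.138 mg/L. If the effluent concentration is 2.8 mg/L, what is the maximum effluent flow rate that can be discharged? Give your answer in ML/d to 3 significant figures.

6.48 ML/d

Mass balance at complete mixing: C_std·(Q_w + Q_r) = Q_w·C_e + Q_r·C_b.
Rearranging, Q_w = Q_r·(C_std − C_b)/(C_e − C_std) = 2.05·(0.232 − 0.138) / (2.8 − 0.232) = 0.07504 m³/s.
= 6.483 ML/d.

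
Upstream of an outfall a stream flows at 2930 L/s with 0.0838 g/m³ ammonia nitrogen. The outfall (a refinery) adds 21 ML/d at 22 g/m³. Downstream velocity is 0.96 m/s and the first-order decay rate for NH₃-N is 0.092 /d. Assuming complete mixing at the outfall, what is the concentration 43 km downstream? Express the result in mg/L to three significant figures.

1.68 mg/L

21 ML/d = 0.2431 m³/s.
2930 L/s = 2.93 m³/s.
After complete mixing, C₀ = (0.2431·22 + 2.93·0.0838) / 3.173 = 1.763 mg/L.
Travel time t = 4.3e+04 m / 0.96 m/s = 4.479e+04 s = 0.5184 d.
C = 1.763·exp(−0.092·0.5184) = 1.763·0.9534 = 1.68 mg/L.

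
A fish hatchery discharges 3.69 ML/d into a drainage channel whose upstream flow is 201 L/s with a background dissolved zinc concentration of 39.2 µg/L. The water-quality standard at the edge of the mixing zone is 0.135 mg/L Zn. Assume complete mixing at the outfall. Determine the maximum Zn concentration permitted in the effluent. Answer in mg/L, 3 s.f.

0.586 mg/L

3.69 ML/d = 0.04271 m³/s.
201 L/s = 0.201 m³/s.
39.2 µg/L = 0.0392 mg/L.
Mass balance: 0.135·0.2437 = 0.04271·Cₑ + 0.201·0.0392.
Cₑ = (0.0329 − 0.007879) / 0.04271 = 0.5859 mg/L.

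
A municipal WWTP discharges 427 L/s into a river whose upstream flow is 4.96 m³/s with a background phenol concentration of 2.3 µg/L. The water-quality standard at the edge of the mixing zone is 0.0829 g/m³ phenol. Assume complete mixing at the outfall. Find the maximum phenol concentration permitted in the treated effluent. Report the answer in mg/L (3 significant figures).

1.02 mg/L

427 L/s = 0.427 m³/s.
2.3 µg/L = 0.0023 mg/L.
Mass balance: 0.0829·5.387 = 0.427·Cₑ + 4.96·0.0023.
Cₑ = (0.4466 − 0.01141) / 0.427 = 1.019 mg/L.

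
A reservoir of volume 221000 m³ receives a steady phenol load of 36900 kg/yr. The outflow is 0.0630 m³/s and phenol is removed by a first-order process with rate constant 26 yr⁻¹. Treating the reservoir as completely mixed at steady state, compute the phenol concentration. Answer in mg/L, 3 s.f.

4.77 mg/L

Outflow Q = 0.0630 m³/s × 3.156e+07 s/yr = 1.988e+06 m³/yr.
Steady-state CSTR mass balance: W = Q·C + k·V·C, so C = W/(Q + kV).
Q + kV = 1.988e+06 + 26·221000 = 7.734e+06 m³/yr.
C = 36900/7.734e+06 = 0.004771 kg/m³ = 4.771 mg/L.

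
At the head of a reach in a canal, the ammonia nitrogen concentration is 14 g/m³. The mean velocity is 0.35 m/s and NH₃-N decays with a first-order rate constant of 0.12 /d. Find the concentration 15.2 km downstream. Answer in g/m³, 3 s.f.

Travel time t = 15.2 km / 0.35 m/s = 1.52e+04/0.35 = 4.343e+04 s = 0.5026 d.
First-order decay: C = 14·exp(−0.12·0.5026) = 14·0.9415 = 13.18 g/m³.

13.2 g/m³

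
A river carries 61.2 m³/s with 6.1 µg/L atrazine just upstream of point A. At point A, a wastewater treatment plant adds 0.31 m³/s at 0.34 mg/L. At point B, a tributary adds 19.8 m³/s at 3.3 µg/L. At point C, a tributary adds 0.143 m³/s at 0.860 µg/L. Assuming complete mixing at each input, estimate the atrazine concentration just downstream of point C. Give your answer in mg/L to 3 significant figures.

0.00668 mg/L

6.1 µg/L = 0.0061 mg/L.
After input A: C = (61.2·0.0061 + 0.31·0.34) / 61.51 = 0.007783 mg/L.
3.3 µg/L = 0.0033 mg/L.
After input B: C = (61.51·0.007783 + 19.8·0.0033) / 81.31 = 0.006691 mg/L.
0.860 µg/L = 0.00086 mg/L.
After input C: C = (81.31·0.006691 + 0.143·0.00086) / 81.45 = 0.006681 mg/L.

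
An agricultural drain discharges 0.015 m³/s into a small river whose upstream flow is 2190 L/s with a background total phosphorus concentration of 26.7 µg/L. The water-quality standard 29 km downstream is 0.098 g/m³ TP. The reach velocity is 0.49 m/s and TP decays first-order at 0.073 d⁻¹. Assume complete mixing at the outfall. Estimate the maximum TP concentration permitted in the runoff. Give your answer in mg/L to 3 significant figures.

2190 L/s = 2.19 m³/s.
26.7 µg/L = 0.0267 mg/L.
Travel time to the compliance point: t = 2.9e+04/0.49 = 5.918e+04 s = 0.685 d; decay factor exp(−0.073·0.685) = 0.9512.
So the concentration just after mixing may be at most 0.098/0.9512 = 0.103 mg/L.
Mass balance: 0.103·2.205 = 0.015·Cₑ + 2.19·0.0267.
Cₑ = (0.2272 − 0.05847) / 0.015 = 11.25 mg/L.

11.2 mg/L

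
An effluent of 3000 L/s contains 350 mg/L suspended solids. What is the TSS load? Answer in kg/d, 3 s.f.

3000 L/s = 3 m³/s.
Mass flux = Q·C = 3 m³/s × 350 g/m³ = 1050 g/s.
= 1050 g/s × 86.4 = 9.072e+04 kg/d.

90700 kg/d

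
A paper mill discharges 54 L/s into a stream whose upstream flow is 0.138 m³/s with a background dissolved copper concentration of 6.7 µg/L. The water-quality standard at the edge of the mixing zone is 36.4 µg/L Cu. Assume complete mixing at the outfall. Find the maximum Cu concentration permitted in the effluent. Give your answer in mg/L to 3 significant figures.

0.112 mg/L

54 L/s = 0.054 m³/s.
6.7 µg/L = 0.0067 mg/L.
36.4 µg/L = 0.0364 mg/L.
Mass balance: 0.0364·0.192 = 0.054·Cₑ + 0.138·0.0067.
Cₑ = (0.006989 − 0.0009246) / 0.054 = 0.1123 mg/L.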